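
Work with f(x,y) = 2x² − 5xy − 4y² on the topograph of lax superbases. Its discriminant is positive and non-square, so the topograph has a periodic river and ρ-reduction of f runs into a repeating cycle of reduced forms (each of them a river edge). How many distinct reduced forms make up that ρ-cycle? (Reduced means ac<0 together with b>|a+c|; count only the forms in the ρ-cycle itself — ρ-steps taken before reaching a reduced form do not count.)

D = 57, ⌊√D⌋ = 7
descent: ρ → (-4,5,2)  [lands on river]
river: ρ → (2,7,-1)
river: ρ → (-1,7,2)
river: ρ → (2,5,-4)
river: ρ → (-4,3,3)
river: ρ → (3,3,-4)
ρ-cycle length = 6 (tail of 1 descent step not counted)

6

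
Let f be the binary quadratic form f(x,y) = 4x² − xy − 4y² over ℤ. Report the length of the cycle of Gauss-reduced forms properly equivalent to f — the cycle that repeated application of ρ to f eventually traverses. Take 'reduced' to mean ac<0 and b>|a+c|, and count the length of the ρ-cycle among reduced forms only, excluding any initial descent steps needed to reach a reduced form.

D = 65, ⌊√D⌋ = 8
descent: ρ → (-4,1,4)  [lands on river]
river: ρ → (4,7,-1)
river: ρ → (-1,7,4)
river: ρ → (4,1,-4)
river: ρ → (-4,7,1)
river: ρ → (1,7,-4)
ρ-cycle length = 6 (tail of 1 descent step not counted)

6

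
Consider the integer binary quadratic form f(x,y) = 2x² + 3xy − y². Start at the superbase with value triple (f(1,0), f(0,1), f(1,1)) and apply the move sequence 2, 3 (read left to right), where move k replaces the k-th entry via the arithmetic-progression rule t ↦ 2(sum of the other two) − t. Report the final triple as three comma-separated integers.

start (2,-1,4) = (f(1,0),f(0,1),f(1,1))
replace slot 2: 2·(2+4) − (-1) = 13 → (2,13,4)
replace slot 3: 2·(2+13) − 4 = 26 → (2,13,26)

2,13,26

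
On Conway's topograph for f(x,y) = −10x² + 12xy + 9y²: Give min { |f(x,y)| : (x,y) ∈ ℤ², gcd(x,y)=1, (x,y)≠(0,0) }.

river: ρ → (9,6,-13)
river: ρ → (-13,20,2)
river: ρ → (2,20,-13)
river: ρ → (-13,6,9)
river: ρ → (9,12,-10)
river: ρ → (-10,8,11)
river: ρ → (11,14,-7)
river: ρ → (-7,14,11)
river: ρ → (11,8,-10)
river: ρ → (-10,12,9)
closes: descent 0, river 10
min |a| on river = 2

2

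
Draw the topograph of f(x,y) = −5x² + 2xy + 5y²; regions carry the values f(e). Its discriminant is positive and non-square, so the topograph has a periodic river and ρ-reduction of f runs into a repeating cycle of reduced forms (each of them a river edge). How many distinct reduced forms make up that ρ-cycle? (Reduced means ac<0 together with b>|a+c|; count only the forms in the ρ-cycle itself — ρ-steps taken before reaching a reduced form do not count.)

D = 104, ⌊√D⌋ = 10
river: ρ → (5,8,-2)
river: ρ → (-2,8,5)
river: ρ → (5,2,-5)
river: ρ → (-5,8,2)
river: ρ → (2,8,-5)
river: ρ → (-5,2,5)
ρ-cycle length = 6 (tail of 0 descent steps not counted)

6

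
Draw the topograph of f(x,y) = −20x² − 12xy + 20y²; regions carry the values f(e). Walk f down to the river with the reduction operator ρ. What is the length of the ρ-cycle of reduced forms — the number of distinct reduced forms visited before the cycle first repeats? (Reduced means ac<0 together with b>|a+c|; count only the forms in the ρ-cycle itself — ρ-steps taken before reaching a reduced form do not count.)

D = 1744, ⌊√D⌋ = 41
descent: ρ → (20,12,-20)  [lands on river]
river: ρ → (-20,28,12)
river: ρ → (12,20,-28)
river: ρ → (-28,36,4)
river: ρ → (4,36,-28)
river: ρ → (-28,20,12)
river: ρ → (12,28,-20)
river: ρ → (-20,12,20)
river: ρ → (20,28,-12)
river: ρ → (-12,20,28)
river: ρ → (28,36,-4)
river: ρ → (-4,36,28)
river: ρ → (28,20,-12)
river: ρ → (-12,28,20)
ρ-cycle length = 14 (tail of 1 descent step not counted)

14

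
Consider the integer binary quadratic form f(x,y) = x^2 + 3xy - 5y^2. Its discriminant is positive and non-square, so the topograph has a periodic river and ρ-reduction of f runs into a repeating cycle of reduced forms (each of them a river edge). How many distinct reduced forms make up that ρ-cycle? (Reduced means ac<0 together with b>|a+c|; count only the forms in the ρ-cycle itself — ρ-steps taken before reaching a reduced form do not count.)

D = 29, ⌊√D⌋ = 5
descent: ρ → (-5,-3,1)
descent: ρ → (1,5,-1)  [lands on river]
river: ρ → (-1,5,1)
ρ-cycle length = 2 (tail of 2 descent steps not counted)

2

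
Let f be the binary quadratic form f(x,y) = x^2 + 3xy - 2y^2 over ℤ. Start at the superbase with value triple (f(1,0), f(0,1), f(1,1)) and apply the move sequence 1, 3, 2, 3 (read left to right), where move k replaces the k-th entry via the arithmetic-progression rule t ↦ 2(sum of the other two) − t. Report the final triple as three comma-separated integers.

start (1,-2,2) = (f(1,0),f(0,1),f(1,1))
replace slot 1: 2·((-2)+2) − 1 = -1 → (-1,-2,2)
replace slot 3: 2·((-1)+(-2)) − 2 = -8 → (-1,-2,-8)
replace slot 2: 2·((-1)+(-8)) − (-2) = -16 → (-1,-16,-8)
replace slot 3: 2·((-1)+(-16)) − (-8) = -26 → (-1,-16,-26)

-1,-16,-26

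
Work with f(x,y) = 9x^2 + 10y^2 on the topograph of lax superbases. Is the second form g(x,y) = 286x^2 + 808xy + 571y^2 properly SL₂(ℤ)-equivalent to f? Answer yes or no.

D₁ = -360, D₂ = -360
f: reduced (well bottom): (9,0,10) with a≤c, −a<b≤a
g: translate: b→236 (≡808 mod 572), so (286,808,571)→(286,236,49)
g: flip: (286,236,49)→(49,-236,286)
g: translate: b→-40 (≡-236 mod 98), so (49,-236,286)→(49,-40,10)
g: flip: (49,-40,10)→(10,40,49)
g: translate: b→0 (≡40 mod 20), so (10,40,49)→(10,0,9)
g: flip: (10,0,9)→(9,0,10)
g: reduced (well bottom): (9,0,10) with a≤c, −a<b≤a
reduced forms (9, 0, 10) vs (9, 0, 10) ⇒ equivalent

yes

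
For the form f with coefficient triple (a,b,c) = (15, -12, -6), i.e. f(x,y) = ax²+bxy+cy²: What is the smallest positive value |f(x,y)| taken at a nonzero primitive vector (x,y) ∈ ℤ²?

descent: ρ → (-6,12,15)  [lands on river]
river: ρ → (15,18,-3)
river: ρ → (-3,18,15)
river: ρ → (15,12,-6)
closes: descent 1, river 4
min |a| on river = 3

3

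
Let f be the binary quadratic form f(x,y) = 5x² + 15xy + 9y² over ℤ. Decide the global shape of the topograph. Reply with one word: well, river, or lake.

D = b²−4ac = 15² − 4·5·9 = 45
D > 0 non-square ⇒ indefinite ⇒ periodic river

river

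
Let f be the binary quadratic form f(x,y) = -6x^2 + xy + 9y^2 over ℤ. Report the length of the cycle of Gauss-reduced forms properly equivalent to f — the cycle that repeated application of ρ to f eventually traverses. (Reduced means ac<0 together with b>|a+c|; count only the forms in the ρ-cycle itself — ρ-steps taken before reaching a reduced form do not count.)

D = 217, ⌊√D⌋ = 14
descent: ρ → (9,-1,-6)
descent: ρ → (-6,13,2)  [lands on river]
river: ρ → (2,11,-12)
river: ρ → (-12,13,1)
river: ρ → (1,13,-12)
river: ρ → (-12,11,2)
river: ρ → (2,13,-6)
river: ρ → (-6,11,4)
river: ρ → (4,13,-3)
river: ρ → (-3,11,8)
river: ρ → (8,5,-6)
river: ρ → (-6,7,7)
river: ρ → (7,7,-6)
river: ρ → (-6,5,8)
river: ρ → (8,11,-3)
river: ρ → (-3,13,4)
river: ρ → (4,11,-6)
ρ-cycle length = 16 (tail of 2 descent steps not counted)

16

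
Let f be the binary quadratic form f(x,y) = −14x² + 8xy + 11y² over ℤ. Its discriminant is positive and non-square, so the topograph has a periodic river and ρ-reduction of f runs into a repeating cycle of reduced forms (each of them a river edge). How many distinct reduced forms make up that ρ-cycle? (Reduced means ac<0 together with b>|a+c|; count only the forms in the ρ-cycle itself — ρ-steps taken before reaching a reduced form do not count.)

D = 680, ⌊√D⌋ = 26
river: ρ → (11,14,-11)
river: ρ → (-11,8,14)
river: ρ → (14,20,-5)
river: ρ → (-5,20,14)
river: ρ → (14,8,-11)
river: ρ → (-11,14,11)
river: ρ → (11,8,-14)
river: ρ → (-14,20,5)
river: ρ → (5,20,-14)
river: ρ → (-14,8,11)
ρ-cycle length = 10 (tail of 0 descent steps not counted)

10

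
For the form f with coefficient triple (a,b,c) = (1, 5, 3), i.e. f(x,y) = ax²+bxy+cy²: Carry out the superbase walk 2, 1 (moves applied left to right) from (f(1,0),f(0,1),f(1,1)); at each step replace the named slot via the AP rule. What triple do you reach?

start (1,3,9) = (f(1,0),f(0,1),f(1,1))
replace slot 2: 2·(1+9) − 3 = 17 → (1,17,9)
replace slot 1: 2·(17+9) − 1 = 51 → (51,17,9)

51,17,9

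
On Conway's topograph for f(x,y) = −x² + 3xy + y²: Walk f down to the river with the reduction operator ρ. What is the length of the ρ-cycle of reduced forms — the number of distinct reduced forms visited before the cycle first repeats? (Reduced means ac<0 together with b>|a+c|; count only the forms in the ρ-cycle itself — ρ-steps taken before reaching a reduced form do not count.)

D = 13, ⌊√D⌋ = 3
river: ρ → (1,3,-1)
river: ρ → (-1,3,1)
ρ-cycle length = 2 (tail of 0 descent steps not counted)

2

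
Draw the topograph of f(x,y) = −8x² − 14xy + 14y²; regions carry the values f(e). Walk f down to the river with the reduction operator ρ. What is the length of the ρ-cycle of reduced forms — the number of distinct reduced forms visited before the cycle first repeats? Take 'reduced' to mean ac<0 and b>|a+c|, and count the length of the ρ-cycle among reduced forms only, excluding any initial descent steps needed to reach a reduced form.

D = 644, ⌊√D⌋ = 25
descent: ρ → (14,14,-8)  [lands on river]
river: ρ → (-8,18,10)
river: ρ → (10,22,-4)
river: ρ → (-4,18,20)
river: ρ → (20,22,-2)
river: ρ → (-2,22,20)
river: ρ → (20,18,-4)
river: ρ → (-4,22,10)
river: ρ → (10,18,-8)
river: ρ → (-8,14,14)
ρ-cycle length = 10 (tail of 1 descent step not counted)

10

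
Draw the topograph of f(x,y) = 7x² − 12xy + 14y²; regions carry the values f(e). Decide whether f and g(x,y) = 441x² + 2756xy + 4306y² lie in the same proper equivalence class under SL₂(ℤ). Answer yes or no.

D₁ = -248, D₂ = -248
f: translate: b→2 (≡-12 mod 14), so (7,-12,14)→(7,2,9)
f: reduced (well bottom): (7,2,9) with a≤c, −a<b≤a
g: translate: b→110 (≡2756 mod 882), so (441,2756,4306)→(441,110,7)
g: flip: (441,110,7)→(7,-110,441)
g: translate: b→2 (≡-110 mod 14), so (7,-110,441)→(7,2,9)
g: reduced (well bottom): (7,2,9) with a≤c, −a<b≤a
reduced forms (7, 2, 9) vs (7, 2, 9) ⇒ equivalent

yes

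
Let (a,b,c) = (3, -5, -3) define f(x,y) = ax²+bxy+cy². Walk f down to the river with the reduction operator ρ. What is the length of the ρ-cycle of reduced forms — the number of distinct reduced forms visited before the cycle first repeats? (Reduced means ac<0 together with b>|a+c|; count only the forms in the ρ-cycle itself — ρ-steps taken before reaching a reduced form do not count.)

D = 61, ⌊√D⌋ = 7
descent: ρ → (-3,5,3)  [lands on river]
river: ρ → (3,7,-1)
river: ρ → (-1,7,3)
river: ρ → (3,5,-3)
river: ρ → (-3,7,1)
river: ρ → (1,7,-3)
ρ-cycle length = 6 (tail of 1 descent step not counted)

6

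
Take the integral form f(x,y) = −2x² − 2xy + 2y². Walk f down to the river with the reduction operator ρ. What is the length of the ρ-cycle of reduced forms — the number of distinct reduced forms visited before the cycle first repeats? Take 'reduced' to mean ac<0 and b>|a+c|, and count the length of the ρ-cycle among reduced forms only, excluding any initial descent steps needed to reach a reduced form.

D = 20, ⌊√D⌋ = 4
descent: ρ → (2,2,-2)  [lands on river]
river: ρ → (-2,2,2)
ρ-cycle length = 2 (tail of 1 descent step not counted)

2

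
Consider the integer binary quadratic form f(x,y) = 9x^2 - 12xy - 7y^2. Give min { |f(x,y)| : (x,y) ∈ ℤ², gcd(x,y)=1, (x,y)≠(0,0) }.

descent: ρ → (-7,12,9)  [lands on river]
river: ρ → (9,6,-10)
river: ρ → (-10,14,5)
river: ρ → (5,16,-7)
closes: descent 1, river 4
min |a| on river = 5

5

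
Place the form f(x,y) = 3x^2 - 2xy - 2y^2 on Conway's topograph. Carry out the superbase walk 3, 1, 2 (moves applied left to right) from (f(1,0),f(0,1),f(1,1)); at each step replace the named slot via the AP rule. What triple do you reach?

start (3,-2,-1) = (f(1,0),f(0,1),f(1,1))
replace slot 3: 2·(3+(-2)) − (-1) = 3 → (3,-2,3)
replace slot 1: 2·((-2)+3) − 3 = -1 → (-1,-2,3)
replace slot 2: 2·((-1)+3) − (-2) = 6 → (-1,6,3)

-1,6,3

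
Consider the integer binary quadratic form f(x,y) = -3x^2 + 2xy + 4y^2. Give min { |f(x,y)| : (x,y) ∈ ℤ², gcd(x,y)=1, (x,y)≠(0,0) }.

river: ρ → (4,6,-1)
river: ρ → (-1,6,4)
river: ρ → (4,2,-3)
river: ρ → (-3,4,3)
river: ρ → (3,2,-4)
river: ρ → (-4,6,1)
river: ρ → (1,6,-4)
river: ρ → (-4,2,3)
river: ρ → (3,4,-3)
river: ρ → (-3,2,4)
closes: descent 0, river 10
min |a| on river = 1

1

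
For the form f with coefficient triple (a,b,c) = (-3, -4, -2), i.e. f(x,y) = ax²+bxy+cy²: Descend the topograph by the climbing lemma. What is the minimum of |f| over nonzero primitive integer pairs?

translate: b→-2 (≡4 mod 6), so (3,4,2)→(3,-2,1)
flip: (3,-2,1)→(1,2,3)
translate: b→0 (≡2 mod 2), so (1,2,3)→(1,0,2)
reduced (well bottom): (1,0,2) with a≤c, −a<b≤a
well minimum |f| = |-1| = 1 (negative-definite)

1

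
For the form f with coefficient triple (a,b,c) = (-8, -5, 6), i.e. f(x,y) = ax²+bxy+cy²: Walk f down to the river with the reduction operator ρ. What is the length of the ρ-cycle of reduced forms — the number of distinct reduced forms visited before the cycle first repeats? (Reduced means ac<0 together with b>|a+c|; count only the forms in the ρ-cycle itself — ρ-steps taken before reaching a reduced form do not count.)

D = 217, ⌊√D⌋ = 14
descent: ρ → (6,5,-8)  [lands on river]
river: ρ → (-8,11,3)
river: ρ → (3,13,-4)
river: ρ → (-4,11,6)
river: ρ → (6,13,-2)
river: ρ → (-2,11,12)
river: ρ → (12,13,-1)
river: ρ → (-1,13,12)
river: ρ → (12,11,-2)
river: ρ → (-2,13,6)
river: ρ → (6,11,-4)
river: ρ → (-4,13,3)
river: ρ → (3,11,-8)
river: ρ → (-8,5,6)
river: ρ → (6,7,-7)
river: ρ → (-7,7,6)
ρ-cycle length = 16 (tail of 1 descent step not counted)

16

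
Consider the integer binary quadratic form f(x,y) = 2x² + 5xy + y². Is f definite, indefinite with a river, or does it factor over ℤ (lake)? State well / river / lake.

D = b²−4ac = 5² − 4·2·1 = 17
D > 0 non-square ⇒ indefinite ⇒ periodic river

river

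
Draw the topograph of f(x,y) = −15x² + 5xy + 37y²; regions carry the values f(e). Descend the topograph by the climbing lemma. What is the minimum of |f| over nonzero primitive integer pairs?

descent: ρ → (37,-5,-15)
descent: ρ → (-15,35,17)  [lands on river]
river: ρ → (17,33,-17)
river: ρ → (-17,35,15)
river: ρ → (15,25,-27)
river: ρ → (-27,29,13)
river: ρ → (13,23,-33)
river: ρ → (-33,43,3)
river: ρ → (3,47,-3)
river: ρ → (-3,43,33)
river: ρ → (33,23,-13)
river: ρ → (-13,29,27)
river: ρ → (27,25,-15)
closes: descent 2, river 12
min |a| on river = 3

3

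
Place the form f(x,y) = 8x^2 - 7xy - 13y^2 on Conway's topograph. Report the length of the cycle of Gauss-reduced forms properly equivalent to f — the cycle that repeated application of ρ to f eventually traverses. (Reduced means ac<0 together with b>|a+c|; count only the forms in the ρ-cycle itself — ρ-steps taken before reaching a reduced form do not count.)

D = 465, ⌊√D⌋ = 21
descent: ρ → (-13,7,8)  [lands on river]
river: ρ → (8,9,-12)
river: ρ → (-12,15,5)
river: ρ → (5,15,-12)
river: ρ → (-12,9,8)
river: ρ → (8,7,-13)
river: ρ → (-13,19,2)
river: ρ → (2,21,-3)
river: ρ → (-3,21,2)
river: ρ → (2,19,-13)
ρ-cycle length = 10 (tail of 1 descent step not counted)

10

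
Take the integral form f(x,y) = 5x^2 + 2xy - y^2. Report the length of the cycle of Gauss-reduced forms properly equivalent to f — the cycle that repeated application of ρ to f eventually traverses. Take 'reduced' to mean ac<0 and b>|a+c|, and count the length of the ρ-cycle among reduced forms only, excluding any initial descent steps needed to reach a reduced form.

D = 24, ⌊√D⌋ = 4
descent: ρ → (-1,4,2)  [lands on river]
river: ρ → (2,4,-1)
ρ-cycle length = 2 (tail of 1 descent step not counted)

2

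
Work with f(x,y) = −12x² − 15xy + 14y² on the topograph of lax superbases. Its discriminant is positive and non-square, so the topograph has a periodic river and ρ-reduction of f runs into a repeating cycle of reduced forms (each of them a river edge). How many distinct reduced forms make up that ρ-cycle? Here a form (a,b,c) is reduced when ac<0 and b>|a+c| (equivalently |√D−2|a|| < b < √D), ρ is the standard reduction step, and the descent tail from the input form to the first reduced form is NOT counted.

D = 897, ⌊√D⌋ = 29
descent: ρ → (14,15,-12)  [lands on river]
river: ρ → (-12,9,17)
river: ρ → (17,25,-4)
river: ρ → (-4,23,23)
river: ρ → (23,23,-4)
river: ρ → (-4,25,17)
river: ρ → (17,9,-12)
river: ρ → (-12,15,14)
river: ρ → (14,13,-13)
river: ρ → (-13,13,14)
ρ-cycle length = 10 (tail of 1 descent step not counted)

10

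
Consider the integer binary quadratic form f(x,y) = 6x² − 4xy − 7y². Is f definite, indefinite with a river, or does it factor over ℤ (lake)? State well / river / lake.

D = b²−4ac = (-4)² − 4·6·(-7) = 184
D > 0 non-square ⇒ indefinite ⇒ periodic river

river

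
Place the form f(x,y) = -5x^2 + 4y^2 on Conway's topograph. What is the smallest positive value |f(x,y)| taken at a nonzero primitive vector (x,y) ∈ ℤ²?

descent: ρ → (4,8,-1)  [lands on river]
river: ρ → (-1,8,4)
closes: descent 1, river 2
min |a| on river = 1

1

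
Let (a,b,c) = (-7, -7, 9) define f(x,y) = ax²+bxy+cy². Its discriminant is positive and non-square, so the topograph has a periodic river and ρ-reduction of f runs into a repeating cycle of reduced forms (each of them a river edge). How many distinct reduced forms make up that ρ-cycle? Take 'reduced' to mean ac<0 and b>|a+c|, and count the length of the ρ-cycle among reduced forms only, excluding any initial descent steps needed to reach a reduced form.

D = 301, ⌊√D⌋ = 17
descent: ρ → (9,7,-7)  [lands on river]
river: ρ → (-7,7,9)
river: ρ → (9,11,-5)
river: ρ → (-5,9,11)
river: ρ → (11,13,-3)
river: ρ → (-3,17,1)
river: ρ → (1,17,-3)
river: ρ → (-3,13,11)
river: ρ → (11,9,-5)
river: ρ → (-5,11,9)
ρ-cycle length = 10 (tail of 1 descent step not counted)

10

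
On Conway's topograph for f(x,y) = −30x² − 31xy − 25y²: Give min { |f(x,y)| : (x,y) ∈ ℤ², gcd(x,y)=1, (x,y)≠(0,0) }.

translate: b→-29 (≡31 mod 60), so (30,31,25)→(30,-29,24)
flip: (30,-29,24)→(24,29,30)
translate: b→-19 (≡29 mod 48), so (24,29,30)→(24,-19,25)
reduced (well bottom): (24,-19,25) with a≤c, −a<b≤a
well minimum |f| = |-24| = 24 (negative-definite)

24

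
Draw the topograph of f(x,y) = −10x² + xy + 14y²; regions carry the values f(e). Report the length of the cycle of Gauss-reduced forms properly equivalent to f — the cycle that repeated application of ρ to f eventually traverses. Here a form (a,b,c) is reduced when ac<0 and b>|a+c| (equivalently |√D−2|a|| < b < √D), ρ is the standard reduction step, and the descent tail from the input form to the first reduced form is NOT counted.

D = 561, ⌊√D⌋ = 23
descent: ρ → (14,-1,-10)
descent: ρ → (-10,21,3)  [lands on river]
river: ρ → (3,21,-10)
river: ρ → (-10,19,5)
river: ρ → (5,21,-6)
river: ρ → (-6,15,14)
river: ρ → (14,13,-7)
river: ρ → (-7,15,12)
river: ρ → (12,9,-10)
river: ρ → (-10,11,11)
river: ρ → (11,11,-10)
river: ρ → (-10,9,12)
river: ρ → (12,15,-7)
river: ρ → (-7,13,14)
river: ρ → (14,15,-6)
river: ρ → (-6,21,5)
river: ρ → (5,19,-10)
ρ-cycle length = 16 (tail of 2 descent steps not counted)

16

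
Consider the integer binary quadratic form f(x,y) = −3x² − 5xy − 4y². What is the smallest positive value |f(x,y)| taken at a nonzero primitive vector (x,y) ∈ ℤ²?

translate: b→-1 (≡5 mod 6), so (3,5,4)→(3,-1,2)
flip: (3,-1,2)→(2,1,3)
reduced (well bottom): (2,1,3) with a≤c, −a<b≤a
well minimum |f| = |-2| = 2 (negative-definite)

2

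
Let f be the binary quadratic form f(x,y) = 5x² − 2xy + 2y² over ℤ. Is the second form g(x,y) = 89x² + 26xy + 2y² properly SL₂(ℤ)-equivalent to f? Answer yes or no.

D₁ = -36, D₂ = -36
f: flip: (5,-2,2)→(2,2,5)
f: reduced (well bottom): (2,2,5) with a≤c, −a<b≤a
g: flip: (89,26,2)→(2,-26,89)
g: translate: b→2 (≡-26 mod 4), so (2,-26,89)→(2,2,5)
g: reduced (well bottom): (2,2,5) with a≤c, −a<b≤a
reduced forms (2, 2, 5) vs (2, 2, 5) ⇒ equivalent

yes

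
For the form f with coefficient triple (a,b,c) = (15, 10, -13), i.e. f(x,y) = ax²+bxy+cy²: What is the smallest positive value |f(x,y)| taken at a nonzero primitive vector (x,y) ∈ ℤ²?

river: ρ → (-13,16,12)
river: ρ → (12,8,-17)
river: ρ → (-17,26,3)
river: ρ → (3,28,-8)
river: ρ → (-8,20,15)
river: ρ → (15,10,-13)
closes: descent 0, river 6
min |a| on river = 3

3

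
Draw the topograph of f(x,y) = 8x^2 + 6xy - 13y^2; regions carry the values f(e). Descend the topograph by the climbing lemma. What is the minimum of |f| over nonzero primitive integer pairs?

river: ρ → (-13,20,1)
river: ρ → (1,20,-13)
river: ρ → (-13,6,8)
river: ρ → (8,10,-11)
river: ρ → (-11,12,7)
river: ρ → (7,16,-7)
river: ρ → (-7,12,11)
river: ρ → (11,10,-8)
river: ρ → (-8,6,13)
river: ρ → (13,20,-1)
river: ρ → (-1,20,13)
river: ρ → (13,6,-8)
river: ρ → (-8,10,11)
river: ρ → (11,12,-7)
river: ρ → (-7,16,7)
river: ρ → (7,12,-11)
river: ρ → (-11,10,8)
river: ρ → (8,6,-13)
closes: descent 0, river 18
min |a| on river = 1

1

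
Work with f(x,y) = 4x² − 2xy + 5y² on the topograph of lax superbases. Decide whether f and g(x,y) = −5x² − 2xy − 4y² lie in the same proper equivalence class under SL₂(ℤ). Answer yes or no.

D₁ = -76, D₂ = -76
f: reduced (well bottom): (4,-2,5) with a≤c, −a<b≤a
g is negative-definite; reduce −g:
−g: flip: (5,2,4)→(4,-2,5)
−g: reduced (well bottom): (4,-2,5) with a≤c, −a<b≤a
flip sign back: reduced form of g is (-4,2,-5)
reduced forms (4, -2, 5) vs (-4, 2, -5) ⇒ inequivalent

no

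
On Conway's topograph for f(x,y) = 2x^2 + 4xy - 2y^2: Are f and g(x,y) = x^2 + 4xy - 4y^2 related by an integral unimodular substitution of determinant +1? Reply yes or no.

D₁ = 32, D₂ = 32
river cycle of f (length 2): (-2, 4, 2), (2, 4, -2)
river cycle of g (length 2): (-4, 4, 1), (1, 4, -4)
cycles differ ⇒ inequivalent

no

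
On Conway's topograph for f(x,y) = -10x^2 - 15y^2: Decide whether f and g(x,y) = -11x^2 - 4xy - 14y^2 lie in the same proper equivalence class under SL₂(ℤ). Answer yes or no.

D₁ = -600, D₂ = -600
f is negative-definite; reduce −f:
−f: reduced (well bottom): (10,0,15) with a≤c, −a<b≤a
flip sign back: reduced form of f is (-10,0,-15)
g is negative-definite; reduce −g:
−g: reduced (well bottom): (11,4,14) with a≤c, −a<b≤a
flip sign back: reduced form of g is (-11,-4,-14)
reduced forms (-10, 0, -15) vs (-11, -4, -14) ⇒ inequivalent

no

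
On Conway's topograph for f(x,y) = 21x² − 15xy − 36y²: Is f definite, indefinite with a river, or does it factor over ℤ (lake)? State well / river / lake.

D = b²−4ac = (-15)² − 4·21·(-36) = 3249
D = 57² is a perfect square ⇒ form factors over ℤ ⇒ lakes

lake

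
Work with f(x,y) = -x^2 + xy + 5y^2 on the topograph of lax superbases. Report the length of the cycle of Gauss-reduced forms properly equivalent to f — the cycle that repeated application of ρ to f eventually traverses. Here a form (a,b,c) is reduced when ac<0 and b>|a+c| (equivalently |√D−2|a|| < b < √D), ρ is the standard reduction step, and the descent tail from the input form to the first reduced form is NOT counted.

D = 21, ⌊√D⌋ = 4
descent: ρ → (5,-1,-1)
descent: ρ → (-1,3,3)  [lands on river]
river: ρ → (3,3,-1)
ρ-cycle length = 2 (tail of 2 descent steps not counted)

2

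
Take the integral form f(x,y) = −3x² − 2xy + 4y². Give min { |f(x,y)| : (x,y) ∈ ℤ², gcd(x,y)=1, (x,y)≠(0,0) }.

descent: ρ → (4,2,-3)  [lands on river]
river: ρ → (-3,4,3)
river: ρ → (3,2,-4)
river: ρ → (-4,6,1)
river: ρ → (1,6,-4)
river: ρ → (-4,2,3)
river: ρ → (3,4,-3)
river: ρ → (-3,2,4)
river: ρ → (4,6,-1)
river: ρ → (-1,6,4)
closes: descent 1, river 10
min |a| on river = 1

1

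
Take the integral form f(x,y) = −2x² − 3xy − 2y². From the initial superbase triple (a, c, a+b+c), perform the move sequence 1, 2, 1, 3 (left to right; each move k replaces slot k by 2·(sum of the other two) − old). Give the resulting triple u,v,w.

start (-2,-2,-7) = (f(1,0),f(0,1),f(1,1))
replace slot 1: 2·((-2)+(-7)) − (-2) = -16 → (-16,-2,-7)
replace slot 2: 2·((-16)+(-7)) − (-2) = -44 → (-16,-44,-7)
replace slot 1: 2·((-44)+(-7)) − (-16) = -86 → (-86,-44,-7)
replace slot 3: 2·((-86)+(-44)) − (-7) = -253 → (-86,-44,-253)

-86,-44,-253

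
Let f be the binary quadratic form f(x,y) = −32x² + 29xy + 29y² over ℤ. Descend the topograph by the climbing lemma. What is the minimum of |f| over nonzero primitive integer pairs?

river: ρ → (29,29,-32)
river: ρ → (-32,35,26)
river: ρ → (26,17,-41)
river: ρ → (-41,65,2)
river: ρ → (2,67,-8)
river: ρ → (-8,61,26)
river: ρ → (26,43,-26)
river: ρ → (-26,61,8)
river: ρ → (8,67,-2)
river: ρ → (-2,65,41)
river: ρ → (41,17,-26)
river: ρ → (-26,35,32)
river: ρ → (32,29,-29)
river: ρ → (-29,29,32)
river: ρ → (32,35,-26)
river: ρ → (-26,17,41)
river: ρ → (41,65,-2)
river: ρ → (-2,67,8)
river: ρ → (8,61,-26)
river: ρ → (-26,43,26)
river: ρ → (26,61,-8)
river: ρ → (-8,67,2)
river: ρ → (2,65,-41)
river: ρ → (-41,17,26)
river: ρ → (26,35,-32)
river: ρ → (-32,29,29)
closes: descent 0, river 26
min |a| on river = 2

2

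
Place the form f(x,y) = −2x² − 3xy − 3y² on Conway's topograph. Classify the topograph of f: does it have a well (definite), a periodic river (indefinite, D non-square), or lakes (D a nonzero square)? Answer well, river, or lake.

D = b²−4ac = (-3)² − 4·(-2)·(-3) = -15
D < 0 ⇒ definite ⇒ every region one sign ⇒ single well

well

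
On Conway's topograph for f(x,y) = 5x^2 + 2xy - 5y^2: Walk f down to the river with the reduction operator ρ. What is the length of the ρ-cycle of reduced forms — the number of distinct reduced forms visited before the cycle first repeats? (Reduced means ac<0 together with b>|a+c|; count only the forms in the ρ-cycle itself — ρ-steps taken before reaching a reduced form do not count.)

D = 104, ⌊√D⌋ = 10
river: ρ → (-5,8,2)
river: ρ → (2,8,-5)
river: ρ → (-5,2,5)
river: ρ → (5,8,-2)
river: ρ → (-2,8,5)
river: ρ → (5,2,-5)
ρ-cycle length = 6 (tail of 0 descent steps not counted)

6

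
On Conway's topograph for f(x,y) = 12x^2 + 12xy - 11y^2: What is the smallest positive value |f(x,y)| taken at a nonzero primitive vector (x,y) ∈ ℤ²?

river: ρ → (-11,10,13)
river: ρ → (13,16,-8)
river: ρ → (-8,16,13)
river: ρ → (13,10,-11)
river: ρ → (-11,12,12)
river: ρ → (12,12,-11)
closes: descent 0, river 6
min |a| on river = 8

8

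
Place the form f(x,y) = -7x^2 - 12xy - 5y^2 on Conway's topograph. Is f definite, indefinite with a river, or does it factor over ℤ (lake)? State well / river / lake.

D = b²−4ac = (-12)² − 4·(-7)·(-5) = 4
D = 2² is a perfect square ⇒ form factors over ℤ ⇒ lakes

lake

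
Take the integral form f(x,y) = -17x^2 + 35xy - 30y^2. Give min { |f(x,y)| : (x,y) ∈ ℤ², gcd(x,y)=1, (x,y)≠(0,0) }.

translate: b→-1 (≡-35 mod 34), so (17,-35,30)→(17,-1,12)
flip: (17,-1,12)→(12,1,17)
reduced (well bottom): (12,1,17) with a≤c, −a<b≤a
well minimum |f| = |-12| = 12 (negative-definite)

12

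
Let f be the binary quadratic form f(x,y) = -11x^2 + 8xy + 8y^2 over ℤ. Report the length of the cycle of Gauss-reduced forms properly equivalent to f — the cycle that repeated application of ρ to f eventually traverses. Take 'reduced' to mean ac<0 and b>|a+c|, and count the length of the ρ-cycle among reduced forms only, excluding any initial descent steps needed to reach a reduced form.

D = 416, ⌊√D⌋ = 20
river: ρ → (8,8,-11)
river: ρ → (-11,14,5)
river: ρ → (5,16,-8)
river: ρ → (-8,16,5)
river: ρ → (5,14,-11)
river: ρ → (-11,8,8)
ρ-cycle length = 6 (tail of 0 descent steps not counted)

6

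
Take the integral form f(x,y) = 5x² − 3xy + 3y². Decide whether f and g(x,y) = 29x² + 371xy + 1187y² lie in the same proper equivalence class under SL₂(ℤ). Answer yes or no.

D₁ = -51, D₂ = -51
f: flip: (5,-3,3)→(3,3,5)
f: reduced (well bottom): (3,3,5) with a≤c, −a<b≤a
g: translate: b→23 (≡371 mod 58), so (29,371,1187)→(29,23,5)
g: flip: (29,23,5)→(5,-23,29)
g: translate: b→-3 (≡-23 mod 10), so (5,-23,29)→(5,-3,3)
g: flip: (5,-3,3)→(3,3,5)
g: reduced (well bottom): (3,3,5) with a≤c, −a<b≤a
reduced forms (3, 3, 5) vs (3, 3, 5) ⇒ equivalent

yes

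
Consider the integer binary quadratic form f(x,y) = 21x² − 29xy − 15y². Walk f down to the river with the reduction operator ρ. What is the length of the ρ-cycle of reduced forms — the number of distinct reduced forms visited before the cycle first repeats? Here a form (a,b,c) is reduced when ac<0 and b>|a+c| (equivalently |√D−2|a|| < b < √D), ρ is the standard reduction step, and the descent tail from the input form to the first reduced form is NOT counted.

D = 2101, ⌊√D⌋ = 45
descent: ρ → (-15,29,21)  [lands on river]
river: ρ → (21,13,-23)
river: ρ → (-23,33,11)
river: ρ → (11,33,-23)
river: ρ → (-23,13,21)
river: ρ → (21,29,-15)
river: ρ → (-15,31,19)
river: ρ → (19,45,-1)
river: ρ → (-1,45,19)
river: ρ → (19,31,-15)
ρ-cycle length = 10 (tail of 1 descent step not counted)

10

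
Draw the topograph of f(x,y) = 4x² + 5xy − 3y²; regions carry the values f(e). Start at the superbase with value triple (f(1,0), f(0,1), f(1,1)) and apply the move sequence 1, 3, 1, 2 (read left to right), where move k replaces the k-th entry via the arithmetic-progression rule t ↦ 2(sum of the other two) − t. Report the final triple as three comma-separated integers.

start (4,-3,6) = (f(1,0),f(0,1),f(1,1))
replace slot 1: 2·((-3)+6) − 4 = 2 → (2,-3,6)
replace slot 3: 2·(2+(-3)) − 6 = -8 → (2,-3,-8)
replace slot 1: 2·((-3)+(-8)) − 2 = -24 → (-24,-3,-8)
replace slot 2: 2·((-24)+(-8)) − (-3) = -61 → (-24,-61,-8)

-24,-61,-8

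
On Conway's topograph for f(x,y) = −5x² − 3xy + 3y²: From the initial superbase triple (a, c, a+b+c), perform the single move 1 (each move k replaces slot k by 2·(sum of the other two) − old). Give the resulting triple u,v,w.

start (-5,3,-5) = (f(1,0),f(0,1),f(1,1))
replace slot 1: 2·(3+(-5)) − (-5) = 1 → (1,3,-5)

1,3,-5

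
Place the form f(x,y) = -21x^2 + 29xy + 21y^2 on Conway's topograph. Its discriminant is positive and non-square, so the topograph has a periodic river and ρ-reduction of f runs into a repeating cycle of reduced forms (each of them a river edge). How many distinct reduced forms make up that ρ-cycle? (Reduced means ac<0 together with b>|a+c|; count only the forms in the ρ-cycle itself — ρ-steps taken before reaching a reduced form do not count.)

D = 2605, ⌊√D⌋ = 51
river: ρ → (21,13,-29)
river: ρ → (-29,45,5)
river: ρ → (5,45,-29)
river: ρ → (-29,13,21)
river: ρ → (21,29,-21)
river: ρ → (-21,13,29)
river: ρ → (29,45,-5)
river: ρ → (-5,45,29)
river: ρ → (29,13,-21)
river: ρ → (-21,29,21)
ρ-cycle length = 10 (tail of 0 descent steps not counted)

10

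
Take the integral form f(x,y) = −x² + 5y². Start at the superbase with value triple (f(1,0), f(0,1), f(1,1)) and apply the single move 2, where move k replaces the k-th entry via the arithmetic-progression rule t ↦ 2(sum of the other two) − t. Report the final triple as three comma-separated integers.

start (-1,5,4) = (f(1,0),f(0,1),f(1,1))
replace slot 2: 2·((-1)+4) − 5 = 1 → (-1,1,4)

-1,1,4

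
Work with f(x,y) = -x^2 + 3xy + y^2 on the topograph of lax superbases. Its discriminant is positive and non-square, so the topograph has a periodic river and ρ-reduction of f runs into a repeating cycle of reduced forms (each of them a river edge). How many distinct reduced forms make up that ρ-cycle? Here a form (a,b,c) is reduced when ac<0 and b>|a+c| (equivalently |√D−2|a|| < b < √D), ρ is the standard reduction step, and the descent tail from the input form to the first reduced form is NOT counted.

D = 13, ⌊√D⌋ = 3
river: ρ → (1,3,-1)
river: ρ → (-1,3,1)
ρ-cycle length = 2 (tail of 0 descent steps not counted)

2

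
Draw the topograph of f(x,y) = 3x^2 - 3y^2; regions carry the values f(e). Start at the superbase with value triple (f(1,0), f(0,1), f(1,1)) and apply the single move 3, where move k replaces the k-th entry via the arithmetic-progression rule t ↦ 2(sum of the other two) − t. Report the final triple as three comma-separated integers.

start (3,-3,0) = (f(1,0),f(0,1),f(1,1))
replace slot 3: 2·(3+(-3)) − 0 = 0 → (3,-3,0)

3,-3,0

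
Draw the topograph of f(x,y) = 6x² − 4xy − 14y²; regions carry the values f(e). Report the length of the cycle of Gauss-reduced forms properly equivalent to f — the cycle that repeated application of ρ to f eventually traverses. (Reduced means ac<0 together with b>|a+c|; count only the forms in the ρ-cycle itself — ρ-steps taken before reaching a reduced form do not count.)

D = 352, ⌊√D⌋ = 18
descent: ρ → (-14,4,6)
descent: ρ → (6,8,-12)  [lands on river]
river: ρ → (-12,16,2)
river: ρ → (2,16,-12)
river: ρ → (-12,8,6)
river: ρ → (6,16,-4)
river: ρ → (-4,16,6)
ρ-cycle length = 6 (tail of 2 descent steps not counted)

6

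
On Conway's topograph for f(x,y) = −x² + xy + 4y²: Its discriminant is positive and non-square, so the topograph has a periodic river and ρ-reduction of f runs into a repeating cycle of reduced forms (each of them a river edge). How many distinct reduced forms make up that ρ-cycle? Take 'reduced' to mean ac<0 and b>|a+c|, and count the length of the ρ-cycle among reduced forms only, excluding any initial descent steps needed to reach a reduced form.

D = 17, ⌊√D⌋ = 4
descent: ρ → (4,-1,-1)
descent: ρ → (-1,3,2)  [lands on river]
river: ρ → (2,1,-2)
river: ρ → (-2,3,1)
river: ρ → (1,3,-2)
river: ρ → (-2,1,2)
river: ρ → (2,3,-1)
ρ-cycle length = 6 (tail of 2 descent steps not counted)

6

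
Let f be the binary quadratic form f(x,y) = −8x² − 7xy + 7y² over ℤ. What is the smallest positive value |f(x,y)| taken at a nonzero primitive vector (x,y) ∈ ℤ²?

descent: ρ → (7,7,-8)  [lands on river]
river: ρ → (-8,9,6)
river: ρ → (6,15,-2)
river: ρ → (-2,13,13)
river: ρ → (13,13,-2)
river: ρ → (-2,15,6)
river: ρ → (6,9,-8)
river: ρ → (-8,7,7)
closes: descent 1, river 8
min |a| on river = 2

2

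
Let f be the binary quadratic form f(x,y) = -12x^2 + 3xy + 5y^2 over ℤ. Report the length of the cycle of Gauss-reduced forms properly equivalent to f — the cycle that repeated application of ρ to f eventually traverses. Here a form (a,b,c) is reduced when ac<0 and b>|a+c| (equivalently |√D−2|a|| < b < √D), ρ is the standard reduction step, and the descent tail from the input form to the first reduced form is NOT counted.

D = 249, ⌊√D⌋ = 15
descent: ρ → (5,7,-10)  [lands on river]
river: ρ → (-10,13,2)
river: ρ → (2,15,-3)
river: ρ → (-3,15,2)
river: ρ → (2,13,-10)
river: ρ → (-10,7,5)
river: ρ → (5,13,-4)
river: ρ → (-4,11,8)
river: ρ → (8,5,-7)
river: ρ → (-7,9,6)
river: ρ → (6,15,-1)
river: ρ → (-1,15,6)
river: ρ → (6,9,-7)
river: ρ → (-7,5,8)
river: ρ → (8,11,-4)
river: ρ → (-4,13,5)
ρ-cycle length = 16 (tail of 1 descent step not counted)

16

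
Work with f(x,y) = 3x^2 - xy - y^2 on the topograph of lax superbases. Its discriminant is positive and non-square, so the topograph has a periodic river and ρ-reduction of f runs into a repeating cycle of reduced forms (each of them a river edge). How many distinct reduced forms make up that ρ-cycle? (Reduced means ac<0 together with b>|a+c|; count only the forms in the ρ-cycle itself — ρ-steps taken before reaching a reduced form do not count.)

D = 13, ⌊√D⌋ = 3
descent: ρ → (-1,3,1)  [lands on river]
river: ρ → (1,3,-1)
ρ-cycle length = 2 (tail of 1 descent step not counted)

2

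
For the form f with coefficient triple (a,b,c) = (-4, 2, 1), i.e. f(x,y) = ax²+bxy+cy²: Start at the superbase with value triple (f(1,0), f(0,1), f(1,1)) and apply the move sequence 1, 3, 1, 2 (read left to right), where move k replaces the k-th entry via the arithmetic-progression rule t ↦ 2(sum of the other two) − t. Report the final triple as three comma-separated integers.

start (-4,1,-1) = (f(1,0),f(0,1),f(1,1))
replace slot 1: 2·(1+(-1)) − (-4) = 4 → (4,1,-1)
replace slot 3: 2·(4+1) − (-1) = 11 → (4,1,11)
replace slot 1: 2·(1+11) − 4 = 20 → (20,1,11)
replace slot 2: 2·(20+11) − 1 = 61 → (20,61,11)

20,61,11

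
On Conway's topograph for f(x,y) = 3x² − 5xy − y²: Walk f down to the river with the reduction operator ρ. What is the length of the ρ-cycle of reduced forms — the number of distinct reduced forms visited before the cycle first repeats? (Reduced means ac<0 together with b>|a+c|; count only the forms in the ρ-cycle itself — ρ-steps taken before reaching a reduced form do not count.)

D = 37, ⌊√D⌋ = 6
descent: ρ → (-1,5,3)  [lands on river]
river: ρ → (3,1,-3)
river: ρ → (-3,5,1)
river: ρ → (1,5,-3)
river: ρ → (-3,1,3)
river: ρ → (3,5,-1)
ρ-cycle length = 6 (tail of 1 descent step not counted)

6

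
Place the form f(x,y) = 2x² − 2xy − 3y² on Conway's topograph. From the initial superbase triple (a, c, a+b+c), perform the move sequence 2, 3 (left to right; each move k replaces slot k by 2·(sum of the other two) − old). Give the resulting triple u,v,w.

start (2,-3,-3) = (f(1,0),f(0,1),f(1,1))
replace slot 2: 2·(2+(-3)) − (-3) = 1 → (2,1,-3)
replace slot 3: 2·(2+1) − (-3) = 9 → (2,1,9)

2,1,9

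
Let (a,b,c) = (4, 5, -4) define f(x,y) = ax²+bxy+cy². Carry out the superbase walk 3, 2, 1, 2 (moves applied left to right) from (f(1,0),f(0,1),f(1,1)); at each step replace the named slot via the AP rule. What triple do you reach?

start (4,-4,5) = (f(1,0),f(0,1),f(1,1))
replace slot 3: 2·(4+(-4)) − 5 = -5 → (4,-4,-5)
replace slot 2: 2·(4+(-5)) − (-4) = 2 → (4,2,-5)
replace slot 1: 2·(2+(-5)) − 4 = -10 → (-10,2,-5)
replace slot 2: 2·((-10)+(-5)) − 2 = -32 → (-10,-32,-5)

-10,-32,-5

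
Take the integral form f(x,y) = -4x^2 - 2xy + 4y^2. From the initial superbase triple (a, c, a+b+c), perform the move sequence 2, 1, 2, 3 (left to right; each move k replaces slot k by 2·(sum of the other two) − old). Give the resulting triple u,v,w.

start (-4,4,-2) = (f(1,0),f(0,1),f(1,1))
replace slot 2: 2·((-4)+(-2)) − 4 = -16 → (-4,-16,-2)
replace slot 1: 2·((-16)+(-2)) − (-4) = -32 → (-32,-16,-2)
replace slot 2: 2·((-32)+(-2)) − (-16) = -52 → (-32,-52,-2)
replace slot 3: 2·((-32)+(-52)) − (-2) = -166 → (-32,-52,-166)

-32,-52,-166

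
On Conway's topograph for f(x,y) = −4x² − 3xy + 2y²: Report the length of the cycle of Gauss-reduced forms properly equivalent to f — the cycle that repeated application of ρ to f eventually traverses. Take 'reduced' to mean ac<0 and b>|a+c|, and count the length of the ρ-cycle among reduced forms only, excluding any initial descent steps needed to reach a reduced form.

D = 41, ⌊√D⌋ = 6
descent: ρ → (2,3,-4)  [lands on river]
river: ρ → (-4,5,1)
river: ρ → (1,5,-4)
river: ρ → (-4,3,2)
river: ρ → (2,5,-2)
river: ρ → (-2,3,4)
river: ρ → (4,5,-1)
river: ρ → (-1,5,4)
river: ρ → (4,3,-2)
river: ρ → (-2,5,2)
ρ-cycle length = 10 (tail of 1 descent step not counted)

10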